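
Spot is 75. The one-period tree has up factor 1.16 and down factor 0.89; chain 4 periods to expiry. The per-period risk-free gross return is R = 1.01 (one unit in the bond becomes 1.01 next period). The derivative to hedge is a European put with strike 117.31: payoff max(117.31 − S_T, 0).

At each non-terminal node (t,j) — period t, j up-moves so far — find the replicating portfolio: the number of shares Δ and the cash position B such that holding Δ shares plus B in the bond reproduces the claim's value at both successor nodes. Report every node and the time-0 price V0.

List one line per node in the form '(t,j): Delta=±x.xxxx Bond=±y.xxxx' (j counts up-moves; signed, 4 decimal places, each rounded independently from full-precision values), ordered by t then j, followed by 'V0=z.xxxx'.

Since d<R<u, set p* = (R−d)/(u−d) = 0.4444; price each node as the discounted p*-expectation of its children.
Terminal payoffs: V(4,0)=70.2533, V(4,1)=55.9777, V(4,2)=37.3713, V(4,3)=13.1202, V(4,4)=0.0000
  t=3,j=0: stock 52.8727 → up 61.3323 (V=55.9777), down 47.0567 (V=70.2533). Price 63.2758; hedge Δ=-1.0000, bond B=116.1485.
  t=3,j=1: stock 68.9127 → up 79.9387 (V=37.3713), down 61.3323 (V=55.9777). Price 47.2358; hedge Δ=-1.0000, bond B=116.1485.
  t=3,j=2: stock 89.8188 → up 104.1898 (V=13.1202), down 79.9387 (V=37.3713). Price 26.3297; hedge Δ=-1.0000, bond B=116.1485.
  t=3,j=3: stock 117.0672 → up 135.7980 (V=0.0000), down 104.1898 (V=13.1202). Price 7.2168; hedge Δ=-0.4151, bond B=55.8101.
  t=2,j=0: stock 59.4075 → up 68.9127 (V=47.2358), down 52.8727 (V=63.2758). Price 55.5910; hedge Δ=-1.0000, bond B=114.9985.
  t=2,j=1: stock 77.4300 → up 89.8188 (V=26.3297), down 68.9127 (V=47.2358). Price 37.5685; hedge Δ=-1.0000, bond B=114.9985.
  t=2,j=2: stock 100.9200 → up 117.0672 (V=7.2168), down 89.8188 (V=26.3297). Price 17.6585; hedge Δ=-0.7014, bond B=88.4470.
  t=1,j=0: stock 66.7500 → up 77.4300 (V=37.5685), down 59.4075 (V=55.5910). Price 47.1099; hedge Δ=-1.0000, bond B=113.8599.
  t=1,j=1: stock 87.0000 → up 100.9200 (V=17.6585), down 77.4300 (V=37.5685). Price 28.4353; hedge Δ=-0.8476, bond B=102.1761.
  t=0,j=0: stock 75.0000 → up 87.0000 (V=28.4353), down 66.7500 (V=47.1099). Price 38.4258; hedge Δ=-0.9222, bond B=107.5912.
Root portfolio cost Δ·75+B reproduces V0=38.4258.

(0,0): Delta=-0.9222 Bond=107.5912
(1,0): Delta=-1.0000 Bond=113.8599
(1,1): Delta=-0.8476 Bond=102.1761
(2,0): Delta=-1.0000 Bond=114.9985
(2,1): Delta=-1.0000 Bond=114.9985
(2,2): Delta=-0.7014 Bond=88.4470
(3,0): Delta=-1.0000 Bond=116.1485
(3,1): Delta=-1.0000 Bond=116.1485
(3,2): Delta=-1.0000 Bond=116.1485
(3,3): Delta=-0.4151 Bond=55.8101
V0=38.4258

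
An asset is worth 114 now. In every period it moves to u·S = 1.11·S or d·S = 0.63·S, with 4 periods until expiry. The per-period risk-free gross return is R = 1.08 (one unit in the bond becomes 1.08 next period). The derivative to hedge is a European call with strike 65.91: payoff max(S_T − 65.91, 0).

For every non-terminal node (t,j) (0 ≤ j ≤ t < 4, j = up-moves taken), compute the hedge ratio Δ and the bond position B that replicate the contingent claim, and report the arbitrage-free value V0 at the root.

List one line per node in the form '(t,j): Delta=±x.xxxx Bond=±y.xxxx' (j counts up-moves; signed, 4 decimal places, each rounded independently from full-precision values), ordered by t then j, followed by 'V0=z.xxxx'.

(0,0): Delta=0.9718 Bond=-45.0554
(1,0): Delta=0.7063 Bond=-29.5904
(1,1): Delta=0.9819 Bond=-49.9311
(2,0): Delta=0.0000 Bond=0.0000
(2,1): Delta=0.7330 Bond=-34.0882
(2,2): Delta=0.9913 Bond=-55.2480
(3,0): Delta=0.0000 Bond=0.0000
(3,1): Delta=0.0000 Bond=0.0000
(3,2): Delta=0.7608 Bond=-39.2696
(3,3): Delta=1.0000 Bond=-61.0278
V0=65.7316

Risk-neutral probability p* = (R−d)/(u−d) = (1.08−0.63)/(1.11−0.63) = 0.9375.
Terminal values V(4,·): V(4,0)=0.0000, V(4,1)=0.0000, V(4,2)=0.0000, V(4,3)=32.3133, V(4,4)=107.1500
(3,0): S=28.5054. Δ = (V_up−V_dn)/(S_up−S_dn) = (0.0000−0.0000)/(31.6409−17.9584) = 0.0000. V = [p*·0.0000 + (1−p*)·0.0000]/1.08 = 0.0000. B = V − Δ·S = 0.0000.
(3,1): S=50.2237. Δ = (V_up−V_dn)/(S_up−S_dn) = (0.0000−0.0000)/(55.7483−31.6409) = 0.0000. V = [p*·0.0000 + (1−p*)·0.0000]/1.08 = 0.0000. B = V − Δ·S = 0.0000.
(3,2): S=88.4894. Δ = (V_up−V_dn)/(S_up−S_dn) = (32.3133−0.0000)/(98.2233−55.7483) = 0.7608. V = [p*·32.3133 + (1−p*)·0.0000]/1.08 = 28.0497. B = V − Δ·S = -39.2696.
(3,3): S=155.9099. Δ = (V_up−V_dn)/(S_up−S_dn) = (107.1500−32.3133)/(173.0600−98.2233) = 1.0000. V = [p*·107.1500 + (1−p*)·32.3133]/1.08 = 94.8822. B = V − Δ·S = -61.0278.
(2,0): S=45.2466. Δ = (V_up−V_dn)/(S_up−S_dn) = (0.0000−0.0000)/(50.2237−28.5054) = 0.0000. V = [p*·0.0000 + (1−p*)·0.0000]/1.08 = 0.0000. B = V − Δ·S = 0.0000.
(2,1): S=79.7202. Δ = (V_up−V_dn)/(S_up−S_dn) = (28.0497−0.0000)/(88.4894−50.2237) = 0.7330. V = [p*·28.0497 + (1−p*)·0.0000]/1.08 = 24.3487. B = V − Δ·S = -34.0882.
(2,2): S=140.4594. Δ = (V_up−V_dn)/(S_up−S_dn) = (94.8822−28.0497)/(155.9099−88.4894) = 0.9913. V = [p*·94.8822 + (1−p*)·28.0497]/1.08 = 83.9862. B = V − Δ·S = -55.2480.
(1,0): S=71.8200. Δ = (V_up−V_dn)/(S_up−S_dn) = (24.3487−0.0000)/(79.7202−45.2466) = 0.7063. V = [p*·24.3487 + (1−p*)·0.0000]/1.08 = 21.1360. B = V − Δ·S = -29.5904.
(1,1): S=126.5400. Δ = (V_up−V_dn)/(S_up−S_dn) = (83.9862−24.3487)/(140.4594−79.7202) = 0.9819. V = [p*·83.9862 + (1−p*)·24.3487]/1.08 = 74.3138. B = V − Δ·S = -49.9311.
(0,0): S=114.0000. Δ = (V_up−V_dn)/(S_up−S_dn) = (74.3138−21.1360)/(126.5400−71.8200) = 0.9718. V = [p*·74.3138 + (1−p*)·21.1360]/1.08 = 65.7316. B = V − Δ·S = -45.0554.
Each (Δ,B) replicates both successor values, so the strategy is self-financing and V0 is arbitrage-free.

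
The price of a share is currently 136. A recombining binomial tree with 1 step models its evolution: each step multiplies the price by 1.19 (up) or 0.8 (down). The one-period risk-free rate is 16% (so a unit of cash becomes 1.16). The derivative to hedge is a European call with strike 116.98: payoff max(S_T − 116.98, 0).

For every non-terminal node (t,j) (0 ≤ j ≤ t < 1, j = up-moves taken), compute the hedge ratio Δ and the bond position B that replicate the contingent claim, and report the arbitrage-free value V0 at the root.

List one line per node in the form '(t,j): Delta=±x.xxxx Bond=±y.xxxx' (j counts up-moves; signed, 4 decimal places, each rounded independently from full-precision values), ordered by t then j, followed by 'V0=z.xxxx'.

(0,0): Delta=0.8458 Bond=-79.3280
V0=35.6976

Under the risk-neutral measure, an up-move has probability p* = (R−d)/(u−d) = 0.9231 and values discount at R = 1.16.
Payoff layer (t=1): V(1,0)=0.0000, V(1,1)=44.8600
(0,0): S=136.0000. Δ = (V_up−V_dn)/(S_up−S_dn) = (44.8600−0.0000)/(161.8400−108.8000) = 0.8458. V = [p*·44.8600 + (1−p*)·0.0000]/1.16 = 35.6976. B = V − Δ·S = -79.3280.
Check: Δ(0,0)·S0 + B(0,0) = 35.6976 = V0.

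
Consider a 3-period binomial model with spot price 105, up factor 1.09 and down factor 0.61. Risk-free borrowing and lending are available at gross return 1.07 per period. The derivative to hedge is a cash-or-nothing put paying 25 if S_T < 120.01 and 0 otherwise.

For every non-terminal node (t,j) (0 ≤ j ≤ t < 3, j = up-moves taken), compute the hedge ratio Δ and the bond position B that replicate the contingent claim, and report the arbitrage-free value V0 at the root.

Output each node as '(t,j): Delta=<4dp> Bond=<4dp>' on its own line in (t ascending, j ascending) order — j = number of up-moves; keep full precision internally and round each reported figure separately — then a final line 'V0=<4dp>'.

Under the risk-neutral measure, an up-move has probability p* = (R−d)/(u−d) = 0.9583 and values discount at R = 1.07.
Payoff layer (t=3): V(3,0)=25.0000, V(3,1)=25.0000, V(3,2)=25.0000, V(3,3)=0.0000
(2,0): S=39.0705. Δ = (V_up−V_dn)/(S_up−S_dn) = (25.0000−25.0000)/(42.5868−23.8330) = 0.0000. V = [p*·25.0000 + (1−p*)·25.0000]/1.07 = 23.3645. B = V − Δ·S = 23.3645.
(2,1): S=69.8145. Δ = (V_up−V_dn)/(S_up−S_dn) = (25.0000−25.0000)/(76.0978−42.5868) = 0.0000. V = [p*·25.0000 + (1−p*)·25.0000]/1.07 = 23.3645. B = V − Δ·S = 23.3645.
(2,2): S=124.7505. Δ = (V_up−V_dn)/(S_up−S_dn) = (0.0000−25.0000)/(135.9780−76.0978) = -0.4175. V = [p*·0.0000 + (1−p*)·25.0000]/1.07 = 0.9735. B = V − Δ·S = 53.0569.
(1,0): S=64.0500. Δ = (V_up−V_dn)/(S_up−S_dn) = (23.3645−23.3645)/(69.8145−39.0705) = 0.0000. V = [p*·23.3645 + (1−p*)·23.3645]/1.07 = 21.8360. B = V − Δ·S = 21.8360.
(1,1): S=114.4500. Δ = (V_up−V_dn)/(S_up−S_dn) = (0.9735−23.3645)/(124.7505−69.8145) = -0.4076. V = [p*·0.9735 + (1−p*)·23.3645]/1.07 = 1.7818. B = V − Δ·S = 48.4296.
(0,0): S=105.0000. Δ = (V_up−V_dn)/(S_up−S_dn) = (1.7818−21.8360)/(114.4500−64.0500) = -0.3979. V = [p*·1.7818 + (1−p*)·21.8360]/1.07 = 2.4461. B = V − Δ·S = 44.2257.
Check: Δ(0,0)·S0 + B(0,0) = 2.4461 = V0.

(0,0): Delta=-0.3979 Bond=44.2257
(1,0): Delta=0.0000 Bond=21.8360
(1,1): Delta=-0.4076 Bond=48.4296
(2,0): Delta=0.0000 Bond=23.3645
(2,1): Delta=0.0000 Bond=23.3645
(2,2): Delta=-0.4175 Bond=53.0569
V0=2.4461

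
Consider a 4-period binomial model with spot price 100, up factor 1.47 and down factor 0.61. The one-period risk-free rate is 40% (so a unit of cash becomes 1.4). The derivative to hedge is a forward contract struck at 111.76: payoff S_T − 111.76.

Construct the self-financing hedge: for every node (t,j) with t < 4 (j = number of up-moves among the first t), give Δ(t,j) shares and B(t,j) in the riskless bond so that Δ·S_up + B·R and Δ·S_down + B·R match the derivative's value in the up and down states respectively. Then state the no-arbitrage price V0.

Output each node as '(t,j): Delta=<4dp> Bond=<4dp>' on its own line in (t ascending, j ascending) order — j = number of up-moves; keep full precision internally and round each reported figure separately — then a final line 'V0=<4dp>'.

The replicating-portfolio and risk-neutral prices coincide; use p* = (1.4−0.61)/(1.47−0.61) = 0.9186 for the latter.
At expiry t=4: V(4,0)=-97.9142, V(4,1)=-78.3938, V(4,2)=-31.3529, V(4,3)=82.0079, V(4,4)=355.1889
  t=3,j=0: stock 22.6981 → up 33.3662 (V=-78.3938), down 13.8458 (V=-97.9142). Price -57.1305; hedge Δ=1.0000, bond B=-79.8286.
  t=3,j=1: stock 54.6987 → up 80.4071 (V=-31.3529), down 33.3662 (V=-78.3938). Price -25.1299; hedge Δ=1.0000, bond B=-79.8286.
  t=3,j=2: stock 131.8149 → up 193.7679 (V=82.0079), down 80.4071 (V=-31.3529). Price 51.9863; hedge Δ=1.0000, bond B=-79.8286.
  t=3,j=3: stock 317.6523 → up 466.9489 (V=355.1889), down 193.7679 (V=82.0079). Price 237.8237; hedge Δ=1.0000, bond B=-79.8286.
  t=2,j=0: stock 37.2100 → up 54.6987 (V=-25.1299), down 22.6981 (V=-57.1305). Price -19.8104; hedge Δ=1.0000, bond B=-57.0204.
  t=2,j=1: stock 89.6700 → up 131.8149 (V=51.9863), down 54.6987 (V=-25.1299). Price 32.6496; hedge Δ=1.0000, bond B=-57.0204.
  t=2,j=2: stock 216.0900 → up 317.6523 (V=237.8237), down 131.8149 (V=51.9863). Price 159.0696; hedge Δ=1.0000, bond B=-57.0204.
  t=1,j=0: stock 61.0000 → up 89.6700 (V=32.6496), down 37.2100 (V=-19.8104). Price 20.2711; hedge Δ=1.0000, bond B=-40.7289.
  t=1,j=1: stock 147.0000 → up 216.0900 (V=159.0696), down 89.6700 (V=32.6496). Price 106.2711; hedge Δ=1.0000, bond B=-40.7289.
  t=0,j=0: stock 100.0000 → up 147.0000 (V=106.2711), down 61.0000 (V=20.2711). Price 70.9080; hedge Δ=1.0000, bond B=-29.0920.
Check: Δ(0,0)·S0 + B(0,0) = 70.9080 = V0.

(0,0): Delta=1.0000 Bond=-29.0920
(1,0): Delta=1.0000 Bond=-40.7289
(1,1): Delta=1.0000 Bond=-40.7289
(2,0): Delta=1.0000 Bond=-57.0204
(2,1): Delta=1.0000 Bond=-57.0204
(2,2): Delta=1.0000 Bond=-57.0204
(3,0): Delta=1.0000 Bond=-79.8286
(3,1): Delta=1.0000 Bond=-79.8286
(3,2): Delta=1.0000 Bond=-79.8286
(3,3): Delta=1.0000 Bond=-79.8286
V0=70.9080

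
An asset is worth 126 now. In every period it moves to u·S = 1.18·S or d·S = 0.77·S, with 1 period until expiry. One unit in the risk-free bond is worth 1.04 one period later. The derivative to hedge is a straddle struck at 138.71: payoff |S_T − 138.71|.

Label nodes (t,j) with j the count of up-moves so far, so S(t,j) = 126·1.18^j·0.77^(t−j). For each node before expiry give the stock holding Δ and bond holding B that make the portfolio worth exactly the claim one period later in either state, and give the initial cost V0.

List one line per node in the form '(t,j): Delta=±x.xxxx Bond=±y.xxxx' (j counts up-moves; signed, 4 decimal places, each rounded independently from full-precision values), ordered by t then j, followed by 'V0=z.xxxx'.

(0,0): Delta=-0.6140 Bond=97.3670
V0=20.0012

No-arbitrage ⇒ martingale measure with p* = (R−d)/(u−d) = 0.6585.
Terminal values V(1,·): V(1,0)=41.6900, V(1,1)=9.9700
Node (0,0) S=126.0000: V=(p*·9.9700+(1−p*)·41.6900)/1.04=20.0012; Δ=(9.9700−41.6900)/(148.6800−97.0200)=-0.6140; B=V−Δ·S=97.3670
Root portfolio cost Δ·126+B reproduces V0=20.0012.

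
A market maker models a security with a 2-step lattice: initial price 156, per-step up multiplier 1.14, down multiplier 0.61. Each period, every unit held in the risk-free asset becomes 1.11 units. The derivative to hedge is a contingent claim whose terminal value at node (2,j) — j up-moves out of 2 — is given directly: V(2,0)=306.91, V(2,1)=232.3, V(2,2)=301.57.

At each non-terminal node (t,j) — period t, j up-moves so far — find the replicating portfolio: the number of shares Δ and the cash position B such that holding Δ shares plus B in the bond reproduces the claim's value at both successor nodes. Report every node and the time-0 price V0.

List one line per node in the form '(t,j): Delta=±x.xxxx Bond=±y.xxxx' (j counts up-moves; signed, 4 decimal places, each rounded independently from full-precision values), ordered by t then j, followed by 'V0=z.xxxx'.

No-arbitrage ⇒ martingale measure with p* = (R−d)/(u−d) = 0.9434.
Terminal values V(2,·): V(2,0)=306.9100, V(2,1)=232.3000, V(2,2)=301.5700
  t=1,j=0: stock 95.1600 → up 108.4824 (V=232.3000), down 58.0476 (V=306.9100). Price 213.0840; hedge Δ=-1.4793, bond B=353.8576.
  t=1,j=1: stock 177.8400 → up 202.7376 (V=301.5700), down 108.4824 (V=232.3000). Price 268.1523; hedge Δ=0.7349, bond B=137.4542.
  t=0,j=0: stock 156.0000 → up 177.8400 (V=268.1523), down 95.1600 (V=213.0840). Price 238.7705; hedge Δ=0.6660, bond B=134.8680.
Each (Δ,B) replicates both successor values, so the strategy is self-financing and V0 is arbitrage-free.

(0,0): Delta=0.6660 Bond=134.8680
(1,0): Delta=-1.4793 Bond=353.8576
(1,1): Delta=0.7349 Bond=137.4542
V0=238.7705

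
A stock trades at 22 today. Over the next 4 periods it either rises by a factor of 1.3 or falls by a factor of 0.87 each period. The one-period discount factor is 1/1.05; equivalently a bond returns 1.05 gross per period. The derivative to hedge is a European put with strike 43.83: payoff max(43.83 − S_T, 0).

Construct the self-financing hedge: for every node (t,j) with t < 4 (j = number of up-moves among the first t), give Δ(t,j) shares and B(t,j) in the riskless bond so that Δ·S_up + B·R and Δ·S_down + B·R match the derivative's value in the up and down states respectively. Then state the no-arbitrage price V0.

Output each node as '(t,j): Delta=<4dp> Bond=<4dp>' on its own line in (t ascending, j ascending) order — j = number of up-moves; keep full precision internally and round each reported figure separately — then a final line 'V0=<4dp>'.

Since d<R<u, set p* = (R−d)/(u−d) = 0.4186; price each node as the discounted p*-expectation of its children.
Payoff layer (t=4): V(4,0)=31.2263, V(4,1)=24.9968, V(4,2)=15.6885, V(4,3)=1.7794, V(4,4)=0.0000
(3,0): S=14.4871. Δ = (V_up−V_dn)/(S_up−S_dn) = (24.9968−31.2263)/(18.8332−12.6037) = -1.0000. V = [p*·24.9968 + (1−p*)·31.2263]/1.05 = 27.2558. B = V − Δ·S = 41.7429.
(3,1): S=21.6473. Δ = (V_up−V_dn)/(S_up−S_dn) = (15.6885−24.9968)/(28.1415−18.8332) = -1.0000. V = [p*·15.6885 + (1−p*)·24.9968]/1.05 = 20.0955. B = V − Δ·S = 41.7429.
(3,2): S=32.3466. Δ = (V_up−V_dn)/(S_up−S_dn) = (1.7794−15.6885)/(42.0506−28.1415) = -1.0000. V = [p*·1.7794 + (1−p*)·15.6885]/1.05 = 9.3963. B = V − Δ·S = 41.7429.
(3,3): S=48.3340. Δ = (V_up−V_dn)/(S_up−S_dn) = (0.0000−1.7794)/(62.8342−42.0506) = -0.0856. V = [p*·0.0000 + (1−p*)·1.7794]/1.05 = 0.9853. B = V − Δ·S = 5.1235.
(2,0): S=16.6518. Δ = (V_up−V_dn)/(S_up−S_dn) = (20.0955−27.2558)/(21.6473−14.4871) = -1.0000. V = [p*·20.0955 + (1−p*)·27.2558]/1.05 = 23.1033. B = V − Δ·S = 39.7551.
(2,1): S=24.8820. Δ = (V_up−V_dn)/(S_up−S_dn) = (9.3963−20.0955)/(32.3466−21.6473) = -1.0000. V = [p*·9.3963 + (1−p*)·20.0955]/1.05 = 14.8731. B = V − Δ·S = 39.7551.
(2,2): S=37.1800. Δ = (V_up−V_dn)/(S_up−S_dn) = (0.9853−9.3963)/(48.3340−32.3466) = -0.5261. V = [p*·0.9853 + (1−p*)·9.3963]/1.05 = 5.5956. B = V − Δ·S = 25.1560.
(1,0): S=19.1400. Δ = (V_up−V_dn)/(S_up−S_dn) = (14.8731−23.1033)/(24.8820−16.6518) = -1.0000. V = [p*·14.8731 + (1−p*)·23.1033]/1.05 = 18.7220. B = V − Δ·S = 37.8620.
(1,1): S=28.6000. Δ = (V_up−V_dn)/(S_up−S_dn) = (5.5956−14.8731)/(37.1800−24.8820) = -0.7544. V = [p*·5.5956 + (1−p*)·14.8731]/1.05 = 10.4662. B = V − Δ·S = 32.0418.
(0,0): S=22.0000. Δ = (V_up−V_dn)/(S_up−S_dn) = (10.4662−18.7220)/(28.6000−19.1400) = -0.8727. V = [p*·10.4662 + (1−p*)·18.7220]/1.05 = 14.5391. B = V − Δ·S = 33.7387.
Root portfolio cost Δ·22+B reproduces V0=14.5391.

(0,0): Delta=-0.8727 Bond=33.7387
(1,0): Delta=-1.0000 Bond=37.8620
(1,1): Delta=-0.7544 Bond=32.0418
(2,0): Delta=-1.0000 Bond=39.7551
(2,1): Delta=-1.0000 Bond=39.7551
(2,2): Delta=-0.5261 Bond=25.1560
(3,0): Delta=-1.0000 Bond=41.7429
(3,1): Delta=-1.0000 Bond=41.7429
(3,2): Delta=-1.0000 Bond=41.7429
(3,3): Delta=-0.0856 Bond=5.1235
V0=14.5391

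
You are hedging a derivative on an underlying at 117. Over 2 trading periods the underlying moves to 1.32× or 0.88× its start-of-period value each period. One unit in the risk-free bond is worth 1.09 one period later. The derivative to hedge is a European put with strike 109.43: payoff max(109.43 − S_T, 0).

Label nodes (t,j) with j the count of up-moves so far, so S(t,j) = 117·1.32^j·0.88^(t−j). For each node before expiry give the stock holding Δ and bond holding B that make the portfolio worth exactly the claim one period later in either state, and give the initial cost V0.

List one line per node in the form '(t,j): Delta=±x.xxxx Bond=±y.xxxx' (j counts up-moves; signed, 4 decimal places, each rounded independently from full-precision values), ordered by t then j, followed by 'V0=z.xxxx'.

(0,0): Delta=-0.1754 Bond=24.8475
(1,0): Delta=-0.4155 Bond=51.8125
(1,1): Delta=0.0000 Bond=0.0000
V0=4.3295

Since d<R<u, set p* = (R−d)/(u−d) = 0.4773; price each node as the discounted p*-expectation of its children.
Terminal values V(2,·): V(2,0)=18.8252, V(2,1)=0.0000, V(2,2)=0.0000
Node (1,0) S=102.9600: V=(p*·0.0000+(1−p*)·18.8252)/1.09=9.0279; Δ=(0.0000−18.8252)/(135.9072−90.6048)=-0.4155; B=V−Δ·S=51.8125
Node (1,1) S=154.4400: V=(p*·0.0000+(1−p*)·0.0000)/1.09=0.0000; Δ=(0.0000−0.0000)/(203.8608−135.9072)=0.0000; B=V−Δ·S=0.0000
Node (0,0) S=117.0000: V=(p*·0.0000+(1−p*)·9.0279)/1.09=4.3295; Δ=(0.0000−9.0279)/(154.4400−102.9600)=-0.1754; B=V−Δ·S=24.8475
The time-0 hedge costs 4.3295, which is the no-arbitrage price.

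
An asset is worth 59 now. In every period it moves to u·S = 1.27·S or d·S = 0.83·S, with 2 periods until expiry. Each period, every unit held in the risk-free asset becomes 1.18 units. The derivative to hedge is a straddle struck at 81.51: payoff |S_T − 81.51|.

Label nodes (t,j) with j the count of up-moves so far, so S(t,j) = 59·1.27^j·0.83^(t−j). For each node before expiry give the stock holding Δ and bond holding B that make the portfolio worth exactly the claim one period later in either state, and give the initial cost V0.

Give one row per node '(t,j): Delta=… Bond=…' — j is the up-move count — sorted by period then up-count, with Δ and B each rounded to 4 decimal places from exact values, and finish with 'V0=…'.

(0,0): Delta=-0.2910 Bond=29.1171
(1,0): Delta=-1.0000 Bond=69.0763
(1,1): Delta=-0.1719 Bond=25.4306
V0=11.9461

Risk-neutral probability p* = (R−d)/(u−d) = (1.18−0.83)/(1.27−0.83) = 0.7955.
At expiry t=2: V(2,0)=40.8649, V(2,1)=19.3181, V(2,2)=13.6511
(1,0): S=48.9700. Δ = (V_up−V_dn)/(S_up−S_dn) = (19.3181−40.8649)/(62.1919−40.6451) = -1.0000. V = [p*·19.3181 + (1−p*)·40.8649]/1.18 = 20.1063. B = V − Δ·S = 69.0763.
(1,1): S=74.9300. Δ = (V_up−V_dn)/(S_up−S_dn) = (13.6511−19.3181)/(95.1611−62.1919) = -0.1719. V = [p*·13.6511 + (1−p*)·19.3181]/1.18 = 12.5511. B = V − Δ·S = 25.4306.
(0,0): S=59.0000. Δ = (V_up−V_dn)/(S_up−S_dn) = (12.5511−20.1063)/(74.9300−48.9700) = -0.2910. V = [p*·12.5511 + (1−p*)·20.1063]/1.18 = 11.9461. B = V − Δ·S = 29.1171.
The time-0 hedge costs 11.9461, which is the no-arbitrage price.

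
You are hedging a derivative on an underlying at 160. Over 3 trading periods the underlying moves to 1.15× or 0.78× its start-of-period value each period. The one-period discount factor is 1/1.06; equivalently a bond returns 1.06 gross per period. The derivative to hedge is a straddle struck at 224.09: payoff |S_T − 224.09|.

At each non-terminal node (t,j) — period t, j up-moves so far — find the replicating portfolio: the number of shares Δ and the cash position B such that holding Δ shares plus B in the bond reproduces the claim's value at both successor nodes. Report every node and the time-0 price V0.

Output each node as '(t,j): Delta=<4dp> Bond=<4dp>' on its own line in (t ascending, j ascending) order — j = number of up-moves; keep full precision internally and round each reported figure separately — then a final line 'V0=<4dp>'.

The replicating-portfolio and risk-neutral prices coincide; use p* = (1.06−0.78)/(1.15−0.78) = 0.7568 for the latter.
Terminal values V(3,·): V(3,0)=148.1617, V(3,1)=112.1444, V(3,2)=59.0420, V(3,3)=19.2500
(2,0): S=97.3440. Δ = (V_up−V_dn)/(S_up−S_dn) = (112.1444−148.1617)/(111.9456−75.9283) = -1.0000. V = [p*·112.1444 + (1−p*)·148.1617]/1.06 = 114.0617. B = V − Δ·S = 211.4057.
(2,1): S=143.5200. Δ = (V_up−V_dn)/(S_up−S_dn) = (59.0420−112.1444)/(165.0480−111.9456) = -1.0000. V = [p*·59.0420 + (1−p*)·112.1444]/1.06 = 67.8857. B = V − Δ·S = 211.4057.
(2,2): S=211.6000. Δ = (V_up−V_dn)/(S_up−S_dn) = (19.2500−59.0420)/(243.3400−165.0480) = -0.5083. V = [p*·19.2500 + (1−p*)·59.0420]/1.06 = 27.2916. B = V − Δ·S = 134.8376.
(1,0): S=124.8000. Δ = (V_up−V_dn)/(S_up−S_dn) = (67.8857−114.0617)/(143.5200−97.3440) = -1.0000. V = [p*·67.8857 + (1−p*)·114.0617]/1.06 = 74.6393. B = V − Δ·S = 199.4393.
(1,1): S=184.0000. Δ = (V_up−V_dn)/(S_up−S_dn) = (27.2916−67.8857)/(211.6000−143.5200) = -0.5963. V = [p*·27.2916 + (1−p*)·67.8857]/1.06 = 35.0621. B = V − Δ·S = 144.7757.
(0,0): S=160.0000. Δ = (V_up−V_dn)/(S_up−S_dn) = (35.0621−74.6393)/(184.0000−124.8000) = -0.6685. V = [p*·35.0621 + (1−p*)·74.6393]/1.06 = 42.1594. B = V − Δ·S = 149.1248.
Each (Δ,B) replicates both successor values, so the strategy is self-financing and V0 is arbitrage-free.

(0,0): Delta=-0.6685 Bond=149.1248
(1,0): Delta=-1.0000 Bond=199.4393
(1,1): Delta=-0.5963 Bond=144.7757
(2,0): Delta=-1.0000 Bond=211.4057
(2,1): Delta=-1.0000 Bond=211.4057
(2,2): Delta=-0.5083 Bond=134.8376
V0=42.1594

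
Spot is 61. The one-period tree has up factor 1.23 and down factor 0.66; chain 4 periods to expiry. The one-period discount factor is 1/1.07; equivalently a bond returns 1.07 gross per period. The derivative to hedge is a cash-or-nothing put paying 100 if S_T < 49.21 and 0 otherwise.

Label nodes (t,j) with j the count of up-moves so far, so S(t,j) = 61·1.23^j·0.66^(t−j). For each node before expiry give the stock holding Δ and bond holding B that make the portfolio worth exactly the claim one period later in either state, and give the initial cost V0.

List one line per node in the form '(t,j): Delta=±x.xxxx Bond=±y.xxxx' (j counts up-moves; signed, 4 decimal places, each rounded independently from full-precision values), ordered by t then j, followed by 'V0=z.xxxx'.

The replicating-portfolio and risk-neutral prices coincide; use p* = (1.07−0.66)/(1.23−0.66) = 0.7193 for the latter.
Terminal payoffs: V(4,0)=100.0000, V(4,1)=100.0000, V(4,2)=100.0000, V(4,3)=0.0000, V(4,4)=0.0000
(3,0): S=17.5373. Δ = (V_up−V_dn)/(S_up−S_dn) = (100.0000−100.0000)/(21.5708−11.5746) = 0.0000. V = [p*·100.0000 + (1−p*)·100.0000]/1.07 = 93.4579. B = V − Δ·S = 93.4579.
(3,1): S=32.6831. Δ = (V_up−V_dn)/(S_up−S_dn) = (100.0000−100.0000)/(40.2002−21.5708) = 0.0000. V = [p*·100.0000 + (1−p*)·100.0000]/1.07 = 93.4579. B = V − Δ·S = 93.4579.
(3,2): S=60.9094. Δ = (V_up−V_dn)/(S_up−S_dn) = (0.0000−100.0000)/(74.9185−40.2002) = -2.8803. V = [p*·0.0000 + (1−p*)·100.0000]/1.07 = 26.2338. B = V − Δ·S = 201.6724.
(3,3): S=113.5129. Δ = (V_up−V_dn)/(S_up−S_dn) = (0.0000−0.0000)/(139.6209−74.9185) = 0.0000. V = [p*·0.0000 + (1−p*)·0.0000]/1.07 = 0.0000. B = V − Δ·S = 0.0000.
(2,0): S=26.5716. Δ = (V_up−V_dn)/(S_up−S_dn) = (93.4579−93.4579)/(32.6831−17.5373) = 0.0000. V = [p*·93.4579 + (1−p*)·93.4579]/1.07 = 87.3439. B = V − Δ·S = 87.3439.
(2,1): S=49.5198. Δ = (V_up−V_dn)/(S_up−S_dn) = (26.2338−93.4579)/(60.9094−32.6831) = -2.3816. V = [p*·26.2338 + (1−p*)·93.4579]/1.07 = 42.1530. B = V − Δ·S = 160.0901.
(2,2): S=92.2869. Δ = (V_up−V_dn)/(S_up−S_dn) = (0.0000−26.2338)/(113.5129−60.9094) = -0.4987. V = [p*·0.0000 + (1−p*)·26.2338]/1.07 = 6.8821. B = V − Δ·S = 52.9064.
(1,0): S=40.2600. Δ = (V_up−V_dn)/(S_up−S_dn) = (42.1530−87.3439)/(49.5198−26.5716) = -1.9693. V = [p*·42.1530 + (1−p*)·87.3439]/1.07 = 51.2506. B = V − Δ·S = 130.5328.
(1,1): S=75.0300. Δ = (V_up−V_dn)/(S_up−S_dn) = (6.8821−42.1530)/(92.2869−49.5198) = -0.8247. V = [p*·6.8821 + (1−p*)·42.1530]/1.07 = 15.6848. B = V − Δ·S = 77.5636.
(0,0): S=61.0000. Δ = (V_up−V_dn)/(S_up−S_dn) = (15.6848−51.2506)/(75.0300−40.2600) = -1.0229. V = [p*·15.6848 + (1−p*)·51.2506]/1.07 = 23.9890. B = V − Δ·S = 86.3852.
Root portfolio cost Δ·61+B reproduces V0=23.9890.

(0,0): Delta=-1.0229 Bond=86.3852
(1,0): Delta=-1.9693 Bond=130.5328
(1,1): Delta=-0.8247 Bond=77.5636
(2,0): Delta=0.0000 Bond=87.3439
(2,1): Delta=-2.3816 Bond=160.0901
(2,2): Delta=-0.4987 Bond=52.9064
(3,0): Delta=0.0000 Bond=93.4579
(3,1): Delta=0.0000 Bond=93.4579
(3,2): Delta=-2.8803 Bond=201.6724
(3,3): Delta=0.0000 Bond=0.0000
V0=23.9890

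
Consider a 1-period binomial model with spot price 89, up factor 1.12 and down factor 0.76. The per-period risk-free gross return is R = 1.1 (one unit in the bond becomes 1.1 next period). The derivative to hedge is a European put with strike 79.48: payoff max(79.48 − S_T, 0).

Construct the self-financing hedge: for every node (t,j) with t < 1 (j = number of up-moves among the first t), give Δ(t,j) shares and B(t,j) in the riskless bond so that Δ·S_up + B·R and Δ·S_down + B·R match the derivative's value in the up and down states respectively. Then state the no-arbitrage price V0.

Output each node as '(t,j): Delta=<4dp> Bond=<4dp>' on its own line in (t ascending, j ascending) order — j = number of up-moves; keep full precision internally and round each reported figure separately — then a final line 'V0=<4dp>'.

No-arbitrage ⇒ martingale measure with p* = (R−d)/(u−d) = 0.9444.
Terminal values V(1,·): V(1,0)=11.8400, V(1,1)=0.0000
  t=0,j=0: stock 89.0000 → up 99.6800 (V=0.0000), down 67.6400 (V=11.8400). Price 0.5980; hedge Δ=-0.3695, bond B=33.4869.
Check: Δ(0,0)·S0 + B(0,0) = 0.5980 = V0.

(0,0): Delta=-0.3695 Bond=33.4869
V0=0.5980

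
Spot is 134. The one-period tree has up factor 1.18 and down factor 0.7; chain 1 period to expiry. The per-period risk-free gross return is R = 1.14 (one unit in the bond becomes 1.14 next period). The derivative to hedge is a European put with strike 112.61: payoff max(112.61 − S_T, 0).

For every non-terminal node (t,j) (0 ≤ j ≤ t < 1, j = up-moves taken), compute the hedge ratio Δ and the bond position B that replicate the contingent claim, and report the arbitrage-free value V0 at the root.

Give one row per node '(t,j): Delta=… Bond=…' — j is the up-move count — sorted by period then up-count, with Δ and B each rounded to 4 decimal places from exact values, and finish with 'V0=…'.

Since d<R<u, set p* = (R−d)/(u−d) = 0.9167; price each node as the discounted p*-expectation of its children.
At expiry t=1: V(1,0)=18.8100, V(1,1)=0.0000
  t=0,j=0: stock 134.0000 → up 158.1200 (V=0.0000), down 93.8000 (V=18.8100). Price 1.3750; hedge Δ=-0.2924, bond B=40.5625.
Check: Δ(0,0)·S0 + B(0,0) = 1.3750 = V0.

(0,0): Delta=-0.2924 Bond=40.5625
V0=1.3750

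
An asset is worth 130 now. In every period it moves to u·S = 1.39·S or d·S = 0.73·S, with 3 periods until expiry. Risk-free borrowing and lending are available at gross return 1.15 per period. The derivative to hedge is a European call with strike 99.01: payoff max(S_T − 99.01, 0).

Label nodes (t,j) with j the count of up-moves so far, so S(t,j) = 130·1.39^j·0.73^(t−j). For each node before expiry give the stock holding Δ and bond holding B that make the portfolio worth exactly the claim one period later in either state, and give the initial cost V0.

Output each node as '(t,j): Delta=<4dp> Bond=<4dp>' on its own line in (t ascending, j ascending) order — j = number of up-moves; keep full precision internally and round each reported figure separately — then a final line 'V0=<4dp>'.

Under the risk-neutral measure, an up-move has probability p* = (R−d)/(u−d) = 0.6364 and values discount at R = 1.15.
Payoff layer (t=3): V(3,0)=0.0000, V(3,1)=0.0000, V(3,2)=84.3463, V(3,3)=250.1205
(2,0): S=69.2770. Δ = (V_up−V_dn)/(S_up−S_dn) = (0.0000−0.0000)/(96.2950−50.5722) = 0.0000. V = [p*·0.0000 + (1−p*)·0.0000]/1.15 = 0.0000. B = V − Δ·S = 0.0000.
(2,1): S=131.9110. Δ = (V_up−V_dn)/(S_up−S_dn) = (84.3463−0.0000)/(183.3563−96.2950) = 0.9688. V = [p*·84.3463 + (1−p*)·0.0000]/1.15 = 46.6738. B = V − Δ·S = -81.1236.
(2,2): S=251.1730. Δ = (V_up−V_dn)/(S_up−S_dn) = (250.1205−84.3463)/(349.1305−183.3563) = 1.0000. V = [p*·250.1205 + (1−p*)·84.3463]/1.15 = 165.0773. B = V − Δ·S = -86.0957.
(1,0): S=94.9000. Δ = (V_up−V_dn)/(S_up−S_dn) = (46.6738−0.0000)/(131.9110−69.2770) = 0.7452. V = [p*·46.6738 + (1−p*)·0.0000]/1.15 = 25.8274. B = V − Δ·S = -44.8905.
(1,1): S=180.7000. Δ = (V_up−V_dn)/(S_up−S_dn) = (165.0773−46.6738)/(251.1730−131.9110) = 0.9928. V = [p*·165.0773 + (1−p*)·46.6738]/1.15 = 106.1057. B = V − Δ·S = -73.2936.
(0,0): S=130.0000. Δ = (V_up−V_dn)/(S_up−S_dn) = (106.1057−25.8274)/(180.7000−94.9000) = 0.9356. V = [p*·106.1057 + (1−p*)·25.8274]/1.15 = 66.8814. B = V − Δ·S = -54.7523.
Root portfolio cost Δ·130+B reproduces V0=66.8814.

(0,0): Delta=0.9356 Bond=-54.7523
(1,0): Delta=0.7452 Bond=-44.8905
(1,1): Delta=0.9928 Bond=-73.2936
(2,0): Delta=0.0000 Bond=0.0000
(2,1): Delta=0.9688 Bond=-81.1236
(2,2): Delta=1.0000 Bond=-86.0957
V0=66.8814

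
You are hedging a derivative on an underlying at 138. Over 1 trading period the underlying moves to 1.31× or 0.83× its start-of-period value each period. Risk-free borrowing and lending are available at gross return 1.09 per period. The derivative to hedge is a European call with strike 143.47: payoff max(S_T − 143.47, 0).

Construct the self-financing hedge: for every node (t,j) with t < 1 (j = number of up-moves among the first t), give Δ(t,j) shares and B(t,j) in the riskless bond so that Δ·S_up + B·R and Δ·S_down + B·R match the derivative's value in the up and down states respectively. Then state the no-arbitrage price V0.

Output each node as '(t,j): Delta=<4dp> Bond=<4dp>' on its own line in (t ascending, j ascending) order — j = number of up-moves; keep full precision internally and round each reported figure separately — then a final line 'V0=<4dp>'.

Risk-neutral probability p* = (R−d)/(u−d) = (1.09−0.83)/(1.31−0.83) = 0.5417.
At expiry t=1: V(1,0)=0.0000, V(1,1)=37.3100
Node (0,0) S=138.0000: V=(p*·37.3100+(1−p*)·0.0000)/1.09=18.5409; Δ=(37.3100−0.0000)/(180.7800−114.5400)=0.5633; B=V−Δ·S=-59.1883
Self-financing check: at every node Δ·S+B equals the discounted successor values.

(0,0): Delta=0.5633 Bond=-59.1883
V0=18.5409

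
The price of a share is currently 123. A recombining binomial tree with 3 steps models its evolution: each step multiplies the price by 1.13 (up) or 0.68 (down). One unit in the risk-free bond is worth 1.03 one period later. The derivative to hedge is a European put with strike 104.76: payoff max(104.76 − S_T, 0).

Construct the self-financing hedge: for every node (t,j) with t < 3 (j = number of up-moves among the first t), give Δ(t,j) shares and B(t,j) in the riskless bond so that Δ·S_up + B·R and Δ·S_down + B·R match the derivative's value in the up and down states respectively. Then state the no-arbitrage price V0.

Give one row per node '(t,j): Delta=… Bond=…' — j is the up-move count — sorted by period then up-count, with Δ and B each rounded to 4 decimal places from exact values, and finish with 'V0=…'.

(0,0): Delta=-0.2599 Bond=36.8995
(1,0): Delta=-0.9591 Bond=96.4864
(1,1): Delta=-0.1397 Bond=21.2979
(2,0): Delta=-1.0000 Bond=101.7087
(2,1): Delta=-0.9520 Bond=98.7160
(2,2): Delta=0.0000 Bond=0.0000
V0=4.9334

Under the risk-neutral measure, an up-move has probability p* = (R−d)/(u−d) = 0.7778 and values discount at R = 1.03.
Terminal values V(3,·): V(3,0)=66.0849, V(3,1)=40.4910, V(3,2)=0.0000, V(3,3)=0.0000
  t=2,j=0: stock 56.8752 → up 64.2690 (V=40.4910), down 38.6751 (V=66.0849). Price 44.8335; hedge Δ=-1.0000, bond B=101.7087.
  t=2,j=1: stock 94.5132 → up 106.7999 (V=0.0000), down 64.2690 (V=40.4910). Price 8.7359; hedge Δ=-0.9520, bond B=98.7160.
  t=2,j=2: stock 157.0587 → up 177.4763 (V=0.0000), down 106.7999 (V=0.0000). Price 0.0000; hedge Δ=0.0000, bond B=0.0000.
  t=1,j=0: stock 83.6400 → up 94.5132 (V=8.7359), down 56.8752 (V=44.8335). Price 16.2695; hedge Δ=-0.9591, bond B=96.4864.
  t=1,j=1: stock 138.9900 → up 157.0587 (V=0.0000), down 94.5132 (V=8.7359). Price 1.8848; hedge Δ=-0.1397, bond B=21.2979.
  t=0,j=0: stock 123.0000 → up 138.9900 (V=1.8848), down 83.6400 (V=16.2695). Price 4.9334; hedge Δ=-0.2599, bond B=36.8995.
Each (Δ,B) replicates both successor values, so the strategy is self-financing and V0 is arbitrage-free.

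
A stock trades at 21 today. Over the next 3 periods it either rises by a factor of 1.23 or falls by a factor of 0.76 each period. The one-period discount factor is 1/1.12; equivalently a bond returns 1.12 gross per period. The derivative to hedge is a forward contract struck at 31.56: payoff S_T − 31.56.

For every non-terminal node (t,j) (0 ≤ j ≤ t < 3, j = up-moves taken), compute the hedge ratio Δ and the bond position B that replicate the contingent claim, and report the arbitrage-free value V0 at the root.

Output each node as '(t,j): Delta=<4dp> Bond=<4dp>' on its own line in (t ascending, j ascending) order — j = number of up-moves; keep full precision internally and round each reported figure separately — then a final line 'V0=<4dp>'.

(0,0): Delta=1.0000 Bond=-22.4638
(1,0): Delta=1.0000 Bond=-25.1594
(1,1): Delta=1.0000 Bond=-25.1594
(2,0): Delta=1.0000 Bond=-28.1786
(2,1): Delta=1.0000 Bond=-28.1786
(2,2): Delta=1.0000 Bond=-28.1786
V0=-1.4638

No-arbitrage ⇒ martingale measure with p* = (R−d)/(u−d) = 0.7660.
Terminal values V(3,·): V(3,0)=-22.3415, V(3,1)=-16.6406, V(3,2)=-7.4141, V(3,3)=7.5182
(2,0): S=12.1296. Δ = (V_up−V_dn)/(S_up−S_dn) = (-16.6406−-22.3415)/(14.9194−9.2185) = 1.0000. V = [p*·-16.6406 + (1−p*)·-22.3415]/1.12 = -16.0490. B = V − Δ·S = -28.1786.
(2,1): S=19.6308. Δ = (V_up−V_dn)/(S_up−S_dn) = (-7.4141−-16.6406)/(24.1459−14.9194) = 1.0000. V = [p*·-7.4141 + (1−p*)·-16.6406]/1.12 = -8.5478. B = V − Δ·S = -28.1786.
(2,2): S=31.7709. Δ = (V_up−V_dn)/(S_up−S_dn) = (7.5182−-7.4141)/(39.0782−24.1459) = 1.0000. V = [p*·7.5182 + (1−p*)·-7.4141]/1.12 = 3.5923. B = V − Δ·S = -28.1786.
(1,0): S=15.9600. Δ = (V_up−V_dn)/(S_up−S_dn) = (-8.5478−-16.0490)/(19.6308−12.1296) = 1.0000. V = [p*·-8.5478 + (1−p*)·-16.0490]/1.12 = -9.1994. B = V − Δ·S = -25.1594.
(1,1): S=25.8300. Δ = (V_up−V_dn)/(S_up−S_dn) = (3.5923−-8.5478)/(31.7709−19.6308) = 1.0000. V = [p*·3.5923 + (1−p*)·-8.5478]/1.12 = 0.6706. B = V − Δ·S = -25.1594.
(0,0): S=21.0000. Δ = (V_up−V_dn)/(S_up−S_dn) = (0.6706−-9.1994)/(25.8300−15.9600) = 1.0000. V = [p*·0.6706 + (1−p*)·-9.1994]/1.12 = -1.4638. B = V − Δ·S = -22.4638.
Each (Δ,B) replicates both successor values, so the strategy is self-financing and V0 is arbitrage-free.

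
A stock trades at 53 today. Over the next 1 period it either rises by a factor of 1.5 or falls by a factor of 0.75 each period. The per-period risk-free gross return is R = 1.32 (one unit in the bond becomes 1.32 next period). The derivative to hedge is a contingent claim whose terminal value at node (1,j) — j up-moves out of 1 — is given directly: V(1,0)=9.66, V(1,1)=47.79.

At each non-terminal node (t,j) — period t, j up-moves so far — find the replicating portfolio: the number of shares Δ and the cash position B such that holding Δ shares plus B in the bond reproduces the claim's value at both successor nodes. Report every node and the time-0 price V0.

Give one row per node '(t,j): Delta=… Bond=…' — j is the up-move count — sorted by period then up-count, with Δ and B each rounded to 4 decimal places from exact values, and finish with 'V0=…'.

Since d<R<u, set p* = (R−d)/(u−d) = 0.7600; price each node as the discounted p*-expectation of its children.
Payoff layer (t=1): V(1,0)=9.6600, V(1,1)=47.7900
  t=0,j=0: stock 53.0000 → up 79.5000 (V=47.7900), down 39.7500 (V=9.6600). Price 29.2718; hedge Δ=0.9592, bond B=-21.5682.
Check: Δ(0,0)·S0 + B(0,0) = 29.2718 = V0.

(0,0): Delta=0.9592 Bond=-21.5682
V0=29.2718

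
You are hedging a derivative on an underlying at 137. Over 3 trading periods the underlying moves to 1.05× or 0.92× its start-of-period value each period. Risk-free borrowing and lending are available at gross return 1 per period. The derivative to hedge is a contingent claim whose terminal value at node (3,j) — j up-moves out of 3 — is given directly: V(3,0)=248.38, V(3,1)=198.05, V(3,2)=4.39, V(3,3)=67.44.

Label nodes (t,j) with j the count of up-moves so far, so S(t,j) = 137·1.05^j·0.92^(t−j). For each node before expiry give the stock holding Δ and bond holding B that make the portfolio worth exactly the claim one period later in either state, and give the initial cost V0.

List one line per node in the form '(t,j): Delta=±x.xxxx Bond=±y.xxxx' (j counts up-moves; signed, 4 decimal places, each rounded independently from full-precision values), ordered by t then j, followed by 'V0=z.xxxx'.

No-arbitrage ⇒ martingale measure with p* = (R−d)/(u−d) = 0.6154.
At expiry t=3: V(3,0)=248.3800, V(3,1)=198.0500, V(3,2)=4.3900, V(3,3)=67.4400
(2,0): S=115.9568. Δ = (V_up−V_dn)/(S_up−S_dn) = (198.0500−248.3800)/(121.7546−106.6803) = -3.3388. V = [p*·198.0500 + (1−p*)·248.3800]/1 = 217.4077. B = V − Δ·S = 604.5615.
(2,1): S=132.3420. Δ = (V_up−V_dn)/(S_up−S_dn) = (4.3900−198.0500)/(138.9591−121.7546) = -11.2564. V = [p*·4.3900 + (1−p*)·198.0500]/1 = 78.8746. B = V − Δ·S = 1568.5669.
(2,2): S=151.0425. Δ = (V_up−V_dn)/(S_up−S_dn) = (67.4400−4.3900)/(158.5946−138.9591) = 3.2110. V = [p*·67.4400 + (1−p*)·4.3900]/1 = 43.1900. B = V − Δ·S = -441.8100.
(1,0): S=126.0400. Δ = (V_up−V_dn)/(S_up−S_dn) = (78.8746−217.4077)/(132.3420−115.9568) = -8.4548. V = [p*·78.8746 + (1−p*)·217.4077]/1 = 132.1566. B = V − Δ·S = 1197.7956.
(1,1): S=143.8500. Δ = (V_up−V_dn)/(S_up−S_dn) = (43.1900−78.8746)/(151.0425−132.3420) = -1.9082. V = [p*·43.1900 + (1−p*)·78.8746]/1 = 56.9149. B = V − Δ·S = 331.4119.
(0,0): S=137.0000. Δ = (V_up−V_dn)/(S_up−S_dn) = (56.9149−132.1566)/(143.8500−126.0400) = -4.2247. V = [p*·56.9149 + (1−p*)·132.1566]/1 = 85.8540. B = V − Δ·S = 664.6364.
Self-financing check: at every node Δ·S+B equals the discounted successor values.

(0,0): Delta=-4.2247 Bond=664.6364
(1,0): Delta=-8.4548 Bond=1197.7956
(1,1): Delta=-1.9082 Bond=331.4119
(2,0): Delta=-3.3388 Bond=604.5615
(2,1): Delta=-11.2564 Bond=1568.5669
(2,2): Delta=3.2110 Bond=-441.8100
V0=85.8540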